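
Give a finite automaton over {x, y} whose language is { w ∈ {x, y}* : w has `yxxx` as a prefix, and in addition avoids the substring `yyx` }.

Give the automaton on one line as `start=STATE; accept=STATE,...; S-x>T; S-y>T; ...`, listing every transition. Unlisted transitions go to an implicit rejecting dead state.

start=q0; accept=q5,q6,q7; q0-x>q1; q0-y>q2; q1-x>q1; q1-y>q1; q2-x>q3; q2-y>q1; q3-x>q4; q3-y>q1; q4-x>q5; q4-y>q1; q5-x>q5; q5-y>q6; q6-x>q5; q6-y>q7; q7-x>q1; q7-y>q7

Build one automaton per condition and run them in lockstep. The first has 6 states tracking whether the input so far still matches the prefix `yxxx`; the second has 4 states tracking partial matches of the forbidden pattern `yyx`. A product state is a pair (one from each), accepting exactly when both do. After merging equivalent states the machine shrinks.
An 8-state machine:
        x   y  
>  q0   q1  q2 
   q1   q1  q1 
   q2   q3  q1 
   q3   q4  q1 
   q4   q5  q1 
 * q5   q5  q6 
 * q6   q5  q7 
 * q7   q1  q7 
(> = start, * = accepting)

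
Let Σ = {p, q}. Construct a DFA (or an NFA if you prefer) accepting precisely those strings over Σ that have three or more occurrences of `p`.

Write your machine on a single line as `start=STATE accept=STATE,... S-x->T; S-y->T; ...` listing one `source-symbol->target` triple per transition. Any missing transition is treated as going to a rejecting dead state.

start=A; accept=D,E; A-p->B; A-q->A; B-p->C; B-q->B; C-p->D; C-q->C; D-p->E; D-q->D; E-p->E; E-q->E

Only the number of `p`s matters, and only up to 4. Make a chain A → B → C → D → E advanced by each `p` (with E absorbing); every other symbol self-loops. The accepting set is {D, E}.
With 5 states:
       p  q 
>  A   B  A 
   B   C  B 
   C   D  C 
 * D   E  D 
 * E   E  E 
(> = start, * = accepting)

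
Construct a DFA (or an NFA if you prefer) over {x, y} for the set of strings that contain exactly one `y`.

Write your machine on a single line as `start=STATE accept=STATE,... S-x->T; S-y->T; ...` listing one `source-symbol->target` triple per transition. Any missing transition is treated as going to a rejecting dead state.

Count `y`s, saturating at 2: state q0 means no `y` yet, q1 means one `y` seen, q2 means more than one. Each `y` increments (capped at q2); other symbols loop. Accept from {q1}.
With 3 states:
        x   y  
>  q0   q0  q1 
 * q1   q1  q2 
   q2   q2  q2 
(> = start, * = accepting)

start=q0; accept=q1; q0-x->q0; q0-y->q1; q1-x->q1; q1-y->q2; q2-x->q2; q2-y->q2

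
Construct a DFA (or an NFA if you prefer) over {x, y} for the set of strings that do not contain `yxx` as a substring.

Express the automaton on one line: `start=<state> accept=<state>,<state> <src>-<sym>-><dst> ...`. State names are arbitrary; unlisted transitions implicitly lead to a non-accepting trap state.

Track partial matches of the forbidden pattern `yxx`. State s3 is a dead state reached once `yxx` has occurred; every other state accepts. s0 means no part of `yxx` is currently matched.
        x   y  
>* s0   s0  s1 
 * s1   s2  s1 
 * s2   s3  s1 
   s3   s3  s3 
(> = start, * = accepting)

start=s0 accept=s0,s1,s2 s0-x->s0 s0-y->s1 s1-x->s2 s1-y->s1 s2-x->s3 s2-y->s1 s3-x->s3 s3-y->s3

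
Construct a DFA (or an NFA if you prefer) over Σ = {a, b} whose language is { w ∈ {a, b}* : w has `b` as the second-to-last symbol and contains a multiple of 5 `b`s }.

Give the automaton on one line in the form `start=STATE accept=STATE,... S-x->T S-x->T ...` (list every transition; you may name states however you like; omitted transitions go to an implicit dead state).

start=q0 accept=q18,q21 q0-a->q1 q0-b->q2 q1-a->q3 q1-b->q4 q2-a->q5 q2-b->q6 q3-a->q3 q3-b->q4 q4-a->q5 q4-b->q6 q5-a->q7 q5-b->q8 q6-a->q9 q6-b->q10 q7-a->q7 q7-b->q8 q8-a->q9 q8-b->q10 q9-a->q11 q9-b->q12 q10-a->q13 q10-b->q14 q11-a->q11 q11-b->q12 q12-a->q13 q12-b->q14 q13-a->q15 q13-b->q16 q14-a->q17 q14-b->q18 q15-a->q15 q15-b->q16 q16-a->q17 q16-b->q18 q17-a->q19 q17-b->q20 q18-a->q21 q18-b->q22 q19-a->q19 q19-b->q20 q20-a->q21 q20-b->q22 q21-a->q3 q21-b->q4 q22-a->q5 q22-b->q6

Run two small machines in parallel and take their product. The first has 7 states tracking the last 2 symbols read; the second has 5 states tracking the count of `b`s modulo 5. A product state is a pair (one from each), accepting exactly when both do.
With 23 states:
          a    b  
>  q0     q1   q2 
   q1     q3   q4 
   q2     q5   q6 
   q3     q3   q4 
   q4     q5   q6 
   q5     q7   q8 
   q6     q9  q10 
   q7     q7   q8 
   q8     q9  q10 
   q9    q11  q12 
   q10   q13  q14 
   q11   q11  q12 
   q12   q13  q14 
   q13   q15  q16 
   q14   q17  q18 
   q15   q15  q16 
   q16   q17  q18 
   q17   q19  q20 
 * q18   q21  q22 
   q19   q19  q20 
   q20   q21  q22 
 * q21    q3   q4 
   q22    q5   q6 
(> = start, * = accepting)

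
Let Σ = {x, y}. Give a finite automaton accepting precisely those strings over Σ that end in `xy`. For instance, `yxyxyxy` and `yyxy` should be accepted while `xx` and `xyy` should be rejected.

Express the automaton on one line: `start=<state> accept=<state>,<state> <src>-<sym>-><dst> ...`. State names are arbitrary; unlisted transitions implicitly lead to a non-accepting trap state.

start=q0 accept=q2 q0-x->q1 q0-y->q0 q1-x->q1 q1-y->q2 q2-x->q1 q2-y->q0

Remember how much of `xy` the current input suffix matches. State q0 means no match yet; q1 means the last symbol is `x`; q2 means the last 2 symbols are `xy`. Only q2 accepts. On a mismatch, fall back to the longest proper suffix that is still a prefix of `xy`.
With 3 states:
        x   y  
>  q0   q1  q0 
   q1   q1  q2 
 * q2   q1  q0 
(> = start, * = accepting)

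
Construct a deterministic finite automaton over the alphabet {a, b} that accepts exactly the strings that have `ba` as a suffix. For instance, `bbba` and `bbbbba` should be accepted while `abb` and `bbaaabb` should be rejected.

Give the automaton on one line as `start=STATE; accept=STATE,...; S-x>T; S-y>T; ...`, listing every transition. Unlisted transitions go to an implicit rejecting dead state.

start=S0; accept=S2; S0-a>S0; S0-b>S1; S1-a>S2; S1-b>S1; S2-a>S0; S2-b>S1

Let each state record the length of the longest suffix of the input read so far that is also a prefix of `ba`. S1 means the last symbol is `b`; S2 means the last 2 symbols are `ba`. Accept only at S2, where the string currently ends in `ba`.
        a   b  
>  S0   S0  S1 
   S1   S2  S1 
 * S2   S0  S1 
(> = start, * = accepting)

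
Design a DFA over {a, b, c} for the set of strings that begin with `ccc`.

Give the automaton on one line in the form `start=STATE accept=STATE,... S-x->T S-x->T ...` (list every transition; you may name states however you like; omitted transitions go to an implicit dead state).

start=s0 accept=s3 s0-a->s4 s0-b->s4 s0-c->s1 s1-a->s4 s1-b->s4 s1-c->s2 s2-a->s4 s2-b->s4 s2-c->s3 s3-a->s3 s3-b->s3 s3-c->s3 s4-a->s4 s4-b->s4 s4-c->s4

Check the first 3 symbols one by one: s0 through s2 record how many have matched `ccc` so far; any wrong symbol goes to the dead state s4. After all 3 match we enter the accepting sink s3.
A 5-state machine:
        a   b   c  
>  s0   s4  s4  s1 
   s1   s4  s4  s2 
   s2   s4  s4  s3 
 * s3   s3  s3  s3 
   s4   s4  s4  s4 
(> = start, * = accepting)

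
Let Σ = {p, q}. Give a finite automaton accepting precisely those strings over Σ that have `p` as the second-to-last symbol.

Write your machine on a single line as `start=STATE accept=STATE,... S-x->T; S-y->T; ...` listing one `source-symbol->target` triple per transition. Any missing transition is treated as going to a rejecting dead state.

Because acceptance depends on a position counted from the end, the machine has to buffer the most recent 2 symbols. Make each state the string of the last up-to-2 symbols read; on input `x` shift the window left and append `x`. Accept when the buffered window has length 2 and begins with `p`.
With 7 states:
       p  q 
>  A   B  C 
   B   D  E 
   C   F  G 
 * D   D  E 
 * E   F  G 
   F   D  E 
   G   F  G 
(> = start, * = accepting)

start=A; accept=D,E; A-p->B; A-q->C; B-p->D; B-q->E; C-p->F; C-q->G; D-p->D; D-q->E; E-p->F; E-q->G; F-p->D; F-q->E; G-p->F; G-q->G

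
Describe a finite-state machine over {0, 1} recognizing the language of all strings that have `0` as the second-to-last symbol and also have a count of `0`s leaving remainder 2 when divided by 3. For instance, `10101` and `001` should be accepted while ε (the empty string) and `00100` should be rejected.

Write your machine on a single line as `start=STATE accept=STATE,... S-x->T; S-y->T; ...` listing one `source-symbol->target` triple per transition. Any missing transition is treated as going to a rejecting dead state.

Build one automaton per condition and run them in lockstep. The first has 7 states tracking the last 2 symbols read; the second has 3 states tracking the count of `0`s modulo 3. A product state is a pair (one from each), accepting exactly when both do. Minimizing collapses redundant product states.
With 7 states:
       0  1 
>  A   B  A 
   B   C  D 
 * C   A  E 
   D   F  D 
 * E   A  G 
   F   A  E 
   G   A  G 
(> = start, * = accepting)

start=A; accept=C,E; A-0->B; A-1->A; B-0->C; B-1->D; C-0->A; C-1->E; D-0->F; D-1->D; E-0->A; E-1->G; F-0->A; F-1->E; G-0->A; G-1->G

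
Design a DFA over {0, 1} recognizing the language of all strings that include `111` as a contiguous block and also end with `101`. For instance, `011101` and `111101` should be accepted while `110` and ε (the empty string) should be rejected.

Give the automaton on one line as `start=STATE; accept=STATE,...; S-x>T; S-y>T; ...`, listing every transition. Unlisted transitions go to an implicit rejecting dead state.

start=S0; accept=S6; S0-0>S0; S0-1>S1; S1-0>S0; S1-1>S2; S2-0>S0; S2-1>S3; S3-0>S4; S3-1>S3; S4-0>S5; S4-1>S6; S5-0>S5; S5-1>S3; S6-0>S4; S6-1>S3

Build one automaton per condition and run them in lockstep. The first has 4 states tracking whether and how much of `111` has been seen; the second has 4 states tracking how much of the suffix `101` has currently been matched. A product state is a pair (one from each), accepting exactly when both do. After merging equivalent states the machine shrinks.
7 states suffice.
        0   1  
>  S0   S0  S1 
   S1   S0  S2 
   S2   S0  S3 
   S3   S4  S3 
   S4   S5  S6 
   S5   S5  S3 
 * S6   S4  S3 
(> = start, * = accepting)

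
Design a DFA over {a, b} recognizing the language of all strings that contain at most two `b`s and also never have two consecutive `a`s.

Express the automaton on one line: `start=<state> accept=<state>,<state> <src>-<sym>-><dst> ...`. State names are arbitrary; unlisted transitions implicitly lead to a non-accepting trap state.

start=q0 accept=q0,q1,q2,q4,q5,q6 q0-a->q1 q0-b->q2 q1-a->q3 q1-b->q2 q2-a->q4 q2-b->q5 q3-a->q3 q3-b->q3 q4-a->q3 q4-b->q5 q5-a->q6 q5-b->q3 q6-a->q3 q6-b->q3

Run two small machines in parallel and take their product. One (4 states) tracks the count of `b`s, saturating at 3; the other (3 states) tracks partial matches of the forbidden pattern `aa`. Each combined state is a pair, one component from each; accept when both components accept. Minimizing collapses redundant product states.
With 7 states:
        a   b  
>* q0   q1  q2 
 * q1   q3  q2 
 * q2   q4  q5 
   q3   q3  q3 
 * q4   q3  q5 
 * q5   q6  q3 
 * q6   q3  q3 
(> = start, * = accepting)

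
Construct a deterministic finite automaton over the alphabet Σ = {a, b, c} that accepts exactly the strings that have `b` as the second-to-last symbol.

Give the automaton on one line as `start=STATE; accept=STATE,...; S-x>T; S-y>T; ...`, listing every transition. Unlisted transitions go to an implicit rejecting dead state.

start=q0; accept=q7,q8,q9; q0-a>q1; q0-b>q2; q0-c>q3; q1-a>q4; q1-b>q5; q1-c>q6; q2-a>q7; q2-b>q8; q2-c>q9; q3-a>q10; q3-b>q11; q3-c>q12; q4-a>q4; q4-b>q5; q4-c>q6; q5-a>q7; q5-b>q8; q5-c>q9; q6-a>q10; q6-b>q11; q6-c>q12; q7-a>q4; q7-b>q5; q7-c>q6; q8-a>q7; q8-b>q8; q8-c>q9; q9-a>q10; q9-b>q11; q9-c>q12; q10-a>q4; q10-b>q5; q10-c>q6; q11-a>q7; q11-b>q8; q11-c>q9; q12-a>q10; q12-b>q11; q12-c>q12

A DFA must remember the last 2 symbols (since which symbol is second-to-last isn't known until the input ends). Use one state per possible window of the last ≤2 symbols; accept from those whose window starts with `b`.
With 13 states:
          a    b    c  
>  q0     q1   q2   q3 
   q1     q4   q5   q6 
   q2     q7   q8   q9 
   q3    q10  q11  q12 
   q4     q4   q5   q6 
   q5     q7   q8   q9 
   q6    q10  q11  q12 
 * q7     q4   q5   q6 
 * q8     q7   q8   q9 
 * q9    q10  q11  q12 
   q10    q4   q5   q6 
   q11    q7   q8   q9 
   q12   q10  q11  q12 
(> = start, * = accepting)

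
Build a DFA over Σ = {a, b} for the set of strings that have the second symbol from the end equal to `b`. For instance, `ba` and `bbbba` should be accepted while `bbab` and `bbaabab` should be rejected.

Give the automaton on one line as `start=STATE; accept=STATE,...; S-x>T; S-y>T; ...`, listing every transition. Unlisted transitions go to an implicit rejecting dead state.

A DFA must remember the last 2 symbols (since which symbol is second-to-last isn't known until the input ends). Use one state per possible window of the last ≤2 symbols; accept from those whose window starts with `b`.
7 states suffice.
        a   b  
>  s0   s1  s2 
   s1   s3  s4 
   s2   s5  s6 
   s3   s3  s4 
   s4   s5  s6 
 * s5   s3  s4 
 * s6   s5  s6 
(> = start, * = accepting)

start=s0; accept=s5,s6; s0-a>s1; s0-b>s2; s1-a>s3; s1-b>s4; s2-a>s5; s2-b>s6; s3-a>s3; s3-b>s4; s4-a>s5; s4-b>s6; s5-a>s3; s5-b>s4; s6-a>s5; s6-b>s6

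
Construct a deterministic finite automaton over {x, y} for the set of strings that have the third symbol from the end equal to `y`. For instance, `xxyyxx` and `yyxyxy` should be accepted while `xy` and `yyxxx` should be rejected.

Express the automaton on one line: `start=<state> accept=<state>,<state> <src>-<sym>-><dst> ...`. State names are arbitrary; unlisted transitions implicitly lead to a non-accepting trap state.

Because acceptance depends on a position counted from the end, the machine has to buffer the most recent 3 symbols. Make each state the string of the last up-to-3 symbols read; on input `x` shift the window left and append `x`. Accept when the buffered window has length 3 and begins with `y`.
With 15 states:
          x    y  
>  q0     q1   q2 
   q1     q3   q4 
   q2     q5   q6 
   q3     q7   q8 
   q4     q9  q10 
   q5    q11  q12 
   q6    q13  q14 
   q7     q7   q8 
   q8     q9  q10 
   q9    q11  q12 
   q10   q13  q14 
 * q11    q7   q8 
 * q12    q9  q10 
 * q13   q11  q12 
 * q14   q13  q14 
(> = start, * = accepting)

start=q0 accept=q11,q12,q13,q14 q0-x->q1 q0-y->q2 q1-x->q3 q1-y->q4 q2-x->q5 q2-y->q6 q3-x->q7 q3-y->q8 q4-x->q9 q4-y->q10 q5-x->q11 q5-y->q12 q6-x->q13 q6-y->q14 q7-x->q7 q7-y->q8 q8-x->q9 q8-y->q10 q9-x->q11 q9-y->q12 q10-x->q13 q10-y->q14 q11-x->q7 q11-y->q8 q12-x->q9 q12-y->q10 q13-x->q11 q13-y->q12 q14-x->q13 q14-y->q14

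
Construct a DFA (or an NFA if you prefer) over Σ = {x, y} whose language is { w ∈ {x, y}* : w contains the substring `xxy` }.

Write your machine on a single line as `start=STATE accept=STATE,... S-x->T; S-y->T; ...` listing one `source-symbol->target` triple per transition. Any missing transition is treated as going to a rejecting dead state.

States q0..q2 record the length of the longest prefix of `xxy` that matches the current input suffix. Reaching q3 means `xxy` has been seen, and we stay there forever. Accept from q3.
4 states suffice.
        x   y  
>  q0   q1  q0 
   q1   q2  q0 
   q2   q2  q3 
 * q3   q3  q3 
(> = start, * = accepting)

start=q0; accept=q3; q0-x->q1; q0-y->q0; q1-x->q2; q1-y->q0; q2-x->q2; q2-y->q3; q3-x->q3; q3-y->q3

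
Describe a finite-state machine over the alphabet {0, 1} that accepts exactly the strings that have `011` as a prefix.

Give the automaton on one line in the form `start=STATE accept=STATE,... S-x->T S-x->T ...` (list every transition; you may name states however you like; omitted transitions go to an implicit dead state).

Walk along `011` while the input agrees: from q0 take `0` to q1, and so on. Any deviation drops to the rejecting sink q4. Once q3 is reached the prefix is confirmed and every continuation is accepted.
A 5-state machine:
        0   1  
>  q0   q1  q4 
   q1   q4  q2 
   q2   q4  q3 
 * q3   q3  q3 
   q4   q4  q4 
(> = start, * = accepting)

start=q0 accept=q3 q0-0->q1 q0-1->q4 q1-0->q4 q1-1->q2 q2-0->q4 q2-1->q3 q3-0->q3 q3-1->q3 q4-0->q4 q4-1->q4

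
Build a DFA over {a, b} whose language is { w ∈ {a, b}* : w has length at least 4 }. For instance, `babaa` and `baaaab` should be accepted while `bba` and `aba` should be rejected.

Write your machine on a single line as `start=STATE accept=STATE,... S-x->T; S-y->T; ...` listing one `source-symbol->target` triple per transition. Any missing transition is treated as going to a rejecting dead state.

Count input length up to 5: every symbol moves from s0 toward s5, which means 'more than 4' and absorbs. Accept from {s4, s5}.
6 states suffice.
        a   b  
>  s0   s1  s1 
   s1   s2  s2 
   s2   s3  s3 
   s3   s4  s4 
 * s4   s5  s5 
 * s5   s5  s5 
(> = start, * = accepting)

start=s0; accept=s4,s5; s0-a->s1; s0-b->s1; s1-a->s2; s1-b->s2; s2-a->s3; s2-b->s3; s3-a->s4; s3-b->s4; s4-a->s5; s4-b->s5; s5-a->s5; s5-b->s5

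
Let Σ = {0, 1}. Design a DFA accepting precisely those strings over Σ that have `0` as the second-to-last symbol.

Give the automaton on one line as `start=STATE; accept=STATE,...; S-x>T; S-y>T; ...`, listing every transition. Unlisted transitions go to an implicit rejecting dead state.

start=q0; accept=q3,q4; q0-0>q1; q0-1>q2; q1-0>q3; q1-1>q4; q2-0>q5; q2-1>q6; q3-0>q3; q3-1>q4; q4-0>q5; q4-1>q6; q5-0>q3; q5-1>q4; q6-0>q5; q6-1>q6

A DFA must remember the last 2 symbols (since which symbol is second-to-last isn't known until the input ends). Use one state per possible window of the last ≤2 symbols; accept from those whose window starts with `0`.
A 7-state machine:
        0   1  
>  q0   q1  q2 
   q1   q3  q4 
   q2   q5  q6 
 * q3   q3  q4 
 * q4   q5  q6 
   q5   q3  q4 
   q6   q5  q6 
(> = start, * = accepting)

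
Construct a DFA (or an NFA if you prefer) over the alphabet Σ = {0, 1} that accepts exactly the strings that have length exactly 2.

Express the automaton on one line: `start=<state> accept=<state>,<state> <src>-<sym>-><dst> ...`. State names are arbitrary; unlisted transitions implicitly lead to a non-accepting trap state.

Count input length up to 3: every symbol moves from q0 toward q3, which means 'more than 2' and absorbs. Accept from {q2}.
A 4-state machine:
        0   1  
>  q0   q1  q1 
   q1   q2  q2 
 * q2   q3  q3 
   q3   q3  q3 
(> = start, * = accepting)

start=q0 accept=q2 q0-0->q1 q0-1->q1 q1-0->q2 q1-1->q2 q2-0->q3 q2-1->q3 q3-0->q3 q3-1->q3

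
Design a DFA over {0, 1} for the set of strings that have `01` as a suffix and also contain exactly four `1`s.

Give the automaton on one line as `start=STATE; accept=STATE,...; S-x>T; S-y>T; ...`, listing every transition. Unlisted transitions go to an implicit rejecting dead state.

Handle the two conditions separately and then intersect. The first has 3 states tracking how much of the suffix `01` has currently been matched; the second has 6 states tracking the count of `1`s, saturating at 5. A product state is a pair (one from each), accepting exactly when both do. Minimizing collapses redundant product states.
        0   1  
>  s0   s0  s1 
   s1   s1  s2 
   s2   s2  s3 
   s3   s4  s5 
   s4   s4  s6 
   s5   s5  s5 
 * s6   s5  s5 
(> = start, * = accepting)

start=s0; accept=s6; s0-0>s0; s0-1>s1; s1-0>s1; s1-1>s2; s2-0>s2; s2-1>s3; s3-0>s4; s3-1>s5; s4-0>s4; s4-1>s6; s5-0>s5; s5-1>s5; s6-0>s5; s6-1>s5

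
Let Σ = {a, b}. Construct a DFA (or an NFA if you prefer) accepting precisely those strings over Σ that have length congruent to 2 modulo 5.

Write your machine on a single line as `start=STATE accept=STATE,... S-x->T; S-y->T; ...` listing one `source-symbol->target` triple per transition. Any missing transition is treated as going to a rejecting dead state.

Only the length mod 5 matters, so use a 5-cycle: from any state, every input symbol moves to the next state, wrapping S4 back to S0. Mark S2 accepting.
A 5-state machine:
        a   b  
>  S0   S1  S1 
   S1   S2  S2 
 * S2   S3  S3 
   S3   S4  S4 
   S4   S0  S0 
(> = start, * = accepting)

start=S0; accept=S2; S0-a->S1; S0-b->S1; S1-a->S2; S1-b->S2; S2-a->S3; S2-b->S3; S3-a->S4; S3-b->S4; S4-a->S0; S4-b->S0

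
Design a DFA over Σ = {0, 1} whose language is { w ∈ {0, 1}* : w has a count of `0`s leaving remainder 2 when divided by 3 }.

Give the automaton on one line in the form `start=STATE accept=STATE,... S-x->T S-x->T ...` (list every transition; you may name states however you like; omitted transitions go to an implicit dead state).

The only thing that matters is how many `0`s have appeared, reduced mod 3. Use one state per residue: q0 for 0, …, q2 for 2. Reading `0` moves to the next residue; anything else stays put. q2 is accepting.
A 3-state machine:
        0   1  
>  q0   q1  q0 
   q1   q2  q1 
 * q2   q0  q2 
(> = start, * = accepting)

start=q0 accept=q2 q0-0->q1 q0-1->q0 q1-0->q2 q1-1->q1 q2-0->q0 q2-1->q2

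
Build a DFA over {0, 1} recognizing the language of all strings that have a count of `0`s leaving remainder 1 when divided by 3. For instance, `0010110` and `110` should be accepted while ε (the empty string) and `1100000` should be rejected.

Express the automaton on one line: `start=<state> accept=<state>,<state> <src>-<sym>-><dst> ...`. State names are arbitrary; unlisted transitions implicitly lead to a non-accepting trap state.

The only thing that matters is how many `0`s have appeared, reduced mod 3. Use one state per residue: s0 for 0, …, s2 for 2. Reading `0` moves to the next residue; anything else stays put. s1 is accepting.
3 states suffice.
        0   1  
>  s0   s1  s0 
 * s1   s2  s1 
   s2   s0  s2 
(> = start, * = accepting)

start=s0 accept=s1 s0-0->s1 s0-1->s0 s1-0->s2 s1-1->s1 s2-0->s0 s2-1->s2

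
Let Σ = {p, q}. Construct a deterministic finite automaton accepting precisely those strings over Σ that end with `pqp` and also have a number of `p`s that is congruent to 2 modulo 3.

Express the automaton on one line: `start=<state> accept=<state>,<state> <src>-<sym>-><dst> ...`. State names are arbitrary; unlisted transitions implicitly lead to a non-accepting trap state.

start=s0 accept=s6 s0-p->s1 s0-q->s0 s1-p->s2 s1-q->s3 s2-p->s4 s2-q->s5 s3-p->s6 s3-q->s7 s4-p->s1 s4-q->s8 s5-p->s9 s5-q->s10 s6-p->s4 s6-q->s5 s7-p->s2 s7-q->s7 s8-p->s11 s8-q->s0 s9-p->s1 s9-q->s8 s10-p->s4 s10-q->s10 s11-p->s2 s11-q->s3

Run two small machines in parallel and take their product. The first has 4 states tracking how much of the suffix `pqp` has currently been matched; the second has 3 states tracking the count of `p`s modulo 3. A product state is a pair (one from each), accepting exactly when both do.
          p    q  
>  s0     s1   s0 
   s1     s2   s3 
   s2     s4   s5 
   s3     s6   s7 
   s4     s1   s8 
   s5     s9  s10 
 * s6     s4   s5 
   s7     s2   s7 
   s8    s11   s0 
   s9     s1   s8 
   s10    s4  s10 
   s11    s2   s3 
(> = start, * = accepting)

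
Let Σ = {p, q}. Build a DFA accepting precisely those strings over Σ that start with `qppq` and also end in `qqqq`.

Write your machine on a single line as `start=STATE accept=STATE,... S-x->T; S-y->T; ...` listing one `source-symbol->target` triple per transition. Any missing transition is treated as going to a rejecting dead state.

start=A; accept=J; A-p->B; A-q->C; B-p->B; B-q->B; C-p->D; C-q->B; D-p->E; D-q->B; E-p->B; E-q->F; F-p->G; F-q->H; G-p->G; G-q->F; H-p->G; H-q->I; I-p->G; I-q->J; J-p->G; J-q->J

Run two small machines in parallel and take their product. The first has 6 states tracking whether the input so far still matches the prefix `qppq`; the second has 5 states tracking how much of the suffix `qqqq` has currently been matched. A product state is a pair (one from each), accepting exactly when both do. After merging equivalent states the machine shrinks.
       p  q 
>  A   B  C 
   B   B  B 
   C   D  B 
   D   E  B 
   E   B  F 
   F   G  H 
   G   G  F 
   H   G  I 
   I   G  J 
 * J   G  J 
(> = start, * = accepting)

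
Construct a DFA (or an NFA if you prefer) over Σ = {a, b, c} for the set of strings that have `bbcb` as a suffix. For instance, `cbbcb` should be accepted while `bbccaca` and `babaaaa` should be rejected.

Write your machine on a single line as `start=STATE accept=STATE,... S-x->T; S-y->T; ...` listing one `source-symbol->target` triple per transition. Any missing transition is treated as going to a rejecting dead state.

Remember how much of `bbcb` the current input suffix matches. State q0 means no match yet; q1 means the last symbol is `b`; q2 means the last 2 symbols are `bb`; q3 means the last 3 symbols are `bbc`; q4 means the last 4 symbols are `bbcb`. Only q4 accepts. On a mismatch, fall back to the longest proper suffix that is still a prefix of `bbcb`.
5 states suffice.
        a   b   c  
>  q0   q0  q1  q0 
   q1   q0  q2  q0 
   q2   q0  q2  q3 
   q3   q0  q4  q0 
 * q4   q0  q2  q0 
(> = start, * = accepting)

start=q0; accept=q4; q0-a->q0; q0-b->q1; q0-c->q0; q1-a->q0; q1-b->q2; q1-c->q0; q2-a->q0; q2-b->q2; q2-c->q3; q3-a->q0; q3-b->q4; q3-c->q0; q4-a->q0; q4-b->q2; q4-c->q0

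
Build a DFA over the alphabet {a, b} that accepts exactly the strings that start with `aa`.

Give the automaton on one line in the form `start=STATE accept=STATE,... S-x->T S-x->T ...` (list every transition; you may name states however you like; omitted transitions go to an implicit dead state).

start=s0 accept=s2 s0-a->s1 s0-b->s3 s1-a->s2 s1-b->s3 s2-a->s2 s2-b->s2 s3-a->s3 s3-b->s3

Check the first 2 symbols one by one: s0 through s1 record how many have matched `aa` so far; any wrong symbol goes to the dead state s3. After all 2 match we enter the accepting sink s2.
        a   b  
>  s0   s1  s3 
   s1   s2  s3 
 * s2   s2  s2 
   s3   s3  s3 
(> = start, * = accepting)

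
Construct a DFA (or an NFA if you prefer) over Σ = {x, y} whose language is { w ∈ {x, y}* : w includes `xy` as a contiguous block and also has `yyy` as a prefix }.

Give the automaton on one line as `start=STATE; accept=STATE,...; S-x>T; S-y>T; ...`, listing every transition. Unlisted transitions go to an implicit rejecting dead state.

Build one automaton per condition and run them in lockstep. One (3 states) tracks whether and how much of `xy` has been seen; the other (5 states) tracks whether the input so far still matches the prefix `yyy`. Each combined state is a pair, one component from each; accept when both components accept. Minimizing collapses redundant product states.
7 states suffice.
        x   y  
>  S0   S1  S2 
   S1   S1  S1 
   S2   S1  S3 
   S3   S1  S4 
   S4   S5  S4 
   S5   S5  S6 
 * S6   S6  S6 
(> = start, * = accepting)

start=S0; accept=S6; S0-x>S1; S0-y>S2; S1-x>S1; S1-y>S1; S2-x>S1; S2-y>S3; S3-x>S1; S3-y>S4; S4-x>S5; S4-y>S4; S5-x>S5; S5-y>S6; S6-x>S6; S6-y>S6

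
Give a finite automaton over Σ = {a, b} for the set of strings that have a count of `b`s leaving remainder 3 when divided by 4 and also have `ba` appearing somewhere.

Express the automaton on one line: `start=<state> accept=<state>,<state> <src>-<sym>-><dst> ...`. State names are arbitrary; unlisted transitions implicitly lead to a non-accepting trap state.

start=S0 accept=S6 S0-a->S0 S0-b->S1 S1-a->S2 S1-b->S3 S2-a->S2 S2-b->S4 S3-a->S4 S3-b->S5 S4-a->S4 S4-b->S6 S5-a->S6 S5-b->S7 S6-a->S6 S6-b->S8 S7-a->S8 S7-b->S1 S8-a->S8 S8-b->S2

Run two small machines in parallel and take their product. The first has 4 states tracking the count of `b`s modulo 4; the second has 3 states tracking whether and how much of `ba` has been seen. A product state is a pair (one from each), accepting exactly when both do.
A 9-state machine:
        a   b  
>  S0   S0  S1 
   S1   S2  S3 
   S2   S2  S4 
   S3   S4  S5 
   S4   S4  S6 
   S5   S6  S7 
 * S6   S6  S8 
   S7   S8  S1 
   S8   S8  S2 
(> = start, * = accepting)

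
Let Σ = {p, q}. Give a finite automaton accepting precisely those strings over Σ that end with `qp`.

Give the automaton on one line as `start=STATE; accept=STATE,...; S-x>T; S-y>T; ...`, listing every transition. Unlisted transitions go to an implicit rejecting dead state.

Let each state record the length of the longest suffix of the input read so far that is also a prefix of `qp`. s1 means the last symbol is `q`; s2 means the last 2 symbols are `qp`. Accept only at s2, where the string currently ends in `qp`.
With 3 states:
        p   q  
>  s0   s0  s1 
   s1   s2  s1 
 * s2   s0  s1 
(> = start, * = accepting)

start=s0; accept=s2; s0-p>s0; s0-q>s1; s1-p>s2; s1-q>s1; s2-p>s0; s2-q>s1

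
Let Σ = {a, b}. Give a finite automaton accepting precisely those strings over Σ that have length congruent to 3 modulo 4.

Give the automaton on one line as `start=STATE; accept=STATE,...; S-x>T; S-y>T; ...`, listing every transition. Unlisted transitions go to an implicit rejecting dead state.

start=q0; accept=q3; q0-a>q1; q0-b>q1; q1-a>q2; q1-b>q2; q2-a>q3; q2-b>q3; q3-a>q0; q3-b>q0

Only the length mod 4 matters, so use a 4-cycle: from any state, every input symbol moves to the next state, wrapping q3 back to q0. Mark q3 accepting.
4 states suffice.
        a   b  
>  q0   q1  q1 
   q1   q2  q2 
   q2   q3  q3 
 * q3   q0  q0 
(> = start, * = accepting)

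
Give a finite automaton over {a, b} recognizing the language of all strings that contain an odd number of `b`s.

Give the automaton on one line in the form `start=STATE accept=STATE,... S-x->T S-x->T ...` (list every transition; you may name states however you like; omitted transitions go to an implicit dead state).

start=S0 accept=S1 S0-a->S0 S0-b->S1 S1-a->S1 S1-b->S0

The only thing that matters is how many `b`s have appeared, reduced mod 2. Use one state per residue: S0 for 0, …, S1 for 1. Reading `b` moves to the next residue; anything else stays put. S1 is accepting.
        a   b  
>  S0   S0  S1 
 * S1   S1  S0 
(> = start, * = accepting)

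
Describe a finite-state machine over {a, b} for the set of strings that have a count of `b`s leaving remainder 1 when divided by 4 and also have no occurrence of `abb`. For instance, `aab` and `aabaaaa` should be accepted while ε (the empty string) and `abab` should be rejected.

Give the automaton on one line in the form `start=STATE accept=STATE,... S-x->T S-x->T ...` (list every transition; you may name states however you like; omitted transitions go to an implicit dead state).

start=q0 accept=q2,q3,q4 q0-a->q1 q0-b->q2 q1-a->q1 q1-b->q3 q2-a->q4 q2-b->q5 q3-a->q4 q3-b->q6 q4-a->q4 q4-b->q7 q5-a->q8 q5-b->q9 q6-a->q6 q6-b->q6 q7-a->q8 q7-b->q6 q8-a->q8 q8-b->q10 q9-a->q11 q9-b->q0 q10-a->q11 q10-b->q6 q11-a->q11 q11-b->q12 q12-a->q1 q12-b->q6

Build one automaton per condition and run them in lockstep. One (4 states) tracks the count of `b`s modulo 4; the other (4 states) tracks partial matches of the forbidden pattern `abb`. Each combined state is a pair, one component from each; accept when both components accept. Equivalent product states are then merged.
A 13-state machine:
          a    b  
>  q0     q1   q2 
   q1     q1   q3 
 * q2     q4   q5 
 * q3     q4   q6 
 * q4     q4   q7 
   q5     q8   q9 
   q6     q6   q6 
   q7     q8   q6 
   q8     q8  q10 
   q9    q11   q0 
   q10   q11   q6 
   q11   q11  q12 
   q12    q1   q6 
(> = start, * = accepting)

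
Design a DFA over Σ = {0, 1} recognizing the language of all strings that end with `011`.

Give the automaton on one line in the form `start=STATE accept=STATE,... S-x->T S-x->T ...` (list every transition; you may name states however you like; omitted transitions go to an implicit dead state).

Remember how much of `011` the current input suffix matches. State A means no match yet; B means the last symbol is `0`; C means the last 2 symbols are `01`; D means the last 3 symbols are `011`. Only D accepts. On a mismatch, fall back to the longest proper suffix that is still a prefix of `011`.
A 4-state machine:
       0  1 
>  A   B  A 
   B   B  C 
   C   B  D 
 * D   B  A 
(> = start, * = accepting)

start=A accept=D A-0->B A-1->A B-0->B B-1->C C-0->B C-1->D D-0->B D-1->A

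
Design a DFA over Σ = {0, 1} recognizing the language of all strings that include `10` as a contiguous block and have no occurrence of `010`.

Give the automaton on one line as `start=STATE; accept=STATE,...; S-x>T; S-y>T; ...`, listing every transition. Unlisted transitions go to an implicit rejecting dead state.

Build one automaton per condition and run them in lockstep. The first has 3 states tracking whether and how much of `10` has been seen; the second has 4 states tracking partial matches of the forbidden pattern `010`. A product state is a pair (one from each), accepting exactly when both do.
        0   1  
>  q0   q1  q2 
   q1   q1  q3 
   q2   q4  q2 
   q3   q5  q2 
 * q4   q4  q6 
   q5   q5  q5 
 * q6   q5  q7 
 * q7   q4  q7 
(> = start, * = accepting)

start=q0; accept=q4,q6,q7; q0-0>q1; q0-1>q2; q1-0>q1; q1-1>q3; q2-0>q4; q2-1>q2; q3-0>q5; q3-1>q2; q4-0>q4; q4-1>q6; q5-0>q5; q5-1>q5; q6-0>q5; q6-1>q7; q7-0>q4; q7-1>q7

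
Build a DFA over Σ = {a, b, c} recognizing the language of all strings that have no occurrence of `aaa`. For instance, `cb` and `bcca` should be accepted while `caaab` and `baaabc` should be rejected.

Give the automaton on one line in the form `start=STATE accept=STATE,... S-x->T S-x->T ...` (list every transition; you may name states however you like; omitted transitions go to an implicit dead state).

This is the complement of 'contains `aaa`'. Use the same substring-matching states — q0 through q3 holding how much of `aaa` has just been matched — but flip the accepting set: everything except the trap q3 accepts.
4 states suffice.
        a   b   c  
>* q0   q1  q0  q0 
 * q1   q2  q0  q0 
 * q2   q3  q0  q0 
   q3   q3  q3  q3 
(> = start, * = accepting)

start=q0 accept=q0,q1,q2 q0-a->q1 q0-b->q0 q0-c->q0 q1-a->q2 q1-b->q0 q1-c->q0 q2-a->q3 q2-b->q0 q2-c->q0 q3-a->q3 q3-b->q3 q3-c->q3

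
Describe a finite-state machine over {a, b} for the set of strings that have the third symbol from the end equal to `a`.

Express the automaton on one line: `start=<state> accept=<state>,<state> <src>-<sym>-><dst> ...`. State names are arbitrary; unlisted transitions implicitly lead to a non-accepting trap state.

A DFA must remember the last 3 symbols (since which symbol is third-to-last isn't known until the input ends). Use one state per possible window of the last ≤3 symbols; accept from those whose window starts with `a`.
          a    b  
>  q0     q1   q2 
   q1     q3   q4 
   q2     q5   q6 
   q3     q7   q8 
   q4     q9  q10 
   q5    q11  q12 
   q6    q13  q14 
 * q7     q7   q8 
 * q8     q9  q10 
 * q9    q11  q12 
 * q10   q13  q14 
   q11    q7   q8 
   q12    q9  q10 
   q13   q11  q12 
   q14   q13  q14 
(> = start, * = accepting)

start=q0 accept=q7,q8,q9,q10 q0-a->q1 q0-b->q2 q1-a->q3 q1-b->q4 q2-a->q5 q2-b->q6 q3-a->q7 q3-b->q8 q4-a->q9 q4-b->q10 q5-a->q11 q5-b->q12 q6-a->q13 q6-b->q14 q7-a->q7 q7-b->q8 q8-a->q9 q8-b->q10 q9-a->q11 q9-b->q12 q10-a->q13 q10-b->q14 q11-a->q7 q11-b->q8 q12-a->q9 q12-b->q10 q13-a->q11 q13-b->q12 q14-a->q13 q14-b->q14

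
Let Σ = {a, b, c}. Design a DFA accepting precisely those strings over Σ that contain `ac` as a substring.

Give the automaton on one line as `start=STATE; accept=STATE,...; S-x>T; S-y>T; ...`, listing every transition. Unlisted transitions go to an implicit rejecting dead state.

start=q0; accept=q2; q0-a>q1; q0-b>q0; q0-c>q0; q1-a>q1; q1-b>q0; q1-c>q2; q2-a>q2; q2-b>q2; q2-c>q2

States q0..q1 record the length of the longest prefix of `ac` that matches the current input suffix. Reaching q2 means `ac` has been seen, and we stay there forever. Accept from q2.
A 3-state machine:
        a   b   c  
>  q0   q1  q0  q0 
   q1   q1  q0  q2 
 * q2   q2  q2  q2 
(> = start, * = accepting)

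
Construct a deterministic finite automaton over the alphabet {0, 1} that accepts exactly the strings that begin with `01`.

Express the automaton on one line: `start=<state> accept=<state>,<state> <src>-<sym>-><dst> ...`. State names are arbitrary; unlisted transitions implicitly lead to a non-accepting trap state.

Walk along `01` while the input agrees: from q0 take `0` to q1, and so on. Any deviation drops to the rejecting sink q3. Once q2 is reached the prefix is confirmed and every continuation is accepted.
4 states suffice.
        0   1  
>  q0   q1  q3 
   q1   q3  q2 
 * q2   q2  q2 
   q3   q3  q3 
(> = start, * = accepting)

start=q0 accept=q2 q0-0->q1 q0-1->q3 q1-0->q3 q1-1->q2 q2-0->q2 q2-1->q2 q3-0->q3 q3-1->q3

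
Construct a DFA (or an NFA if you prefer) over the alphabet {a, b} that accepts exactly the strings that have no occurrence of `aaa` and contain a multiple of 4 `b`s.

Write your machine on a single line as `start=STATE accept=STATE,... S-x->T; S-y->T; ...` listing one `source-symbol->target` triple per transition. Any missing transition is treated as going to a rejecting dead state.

start=q0; accept=q0,q1,q3; q0-a->q1; q0-b->q2; q1-a->q3; q1-b->q2; q2-a->q4; q2-b->q5; q3-a->q6; q3-b->q2; q4-a->q7; q4-b->q5; q5-a->q8; q5-b->q9; q6-a->q6; q6-b->q10; q7-a->q10; q7-b->q5; q8-a->q11; q8-b->q9; q9-a->q12; q9-b->q0; q10-a->q10; q10-b->q13; q11-a->q13; q11-b->q9; q12-a->q14; q12-b->q0; q13-a->q13; q13-b->q15; q14-a->q15; q14-b->q0; q15-a->q15; q15-b->q6

Run two small machines in parallel and take their product. One (4 states) tracks partial matches of the forbidden pattern `aaa`; the other (4 states) tracks the count of `b`s modulo 4. Each combined state is a pair, one component from each; accept when both components accept.
With 16 states:
          a    b  
>* q0     q1   q2 
 * q1     q3   q2 
   q2     q4   q5 
 * q3     q6   q2 
   q4     q7   q5 
   q5     q8   q9 
   q6     q6  q10 
   q7    q10   q5 
   q8    q11   q9 
   q9    q12   q0 
   q10   q10  q13 
   q11   q13   q9 
   q12   q14   q0 
   q13   q13  q15 
   q14   q15   q0 
   q15   q15   q6 
(> = start, * = accepting)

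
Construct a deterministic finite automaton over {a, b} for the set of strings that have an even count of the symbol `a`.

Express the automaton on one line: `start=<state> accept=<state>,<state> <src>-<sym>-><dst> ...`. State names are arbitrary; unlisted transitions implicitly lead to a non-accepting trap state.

The only thing that matters is how many `a`s have appeared, reduced mod 2. Use one state per residue: q0 for 0, …, q1 for 1. Reading `a` moves to the next residue; anything else stays put. q0 is accepting.
A 2-state machine:
        a   b  
>* q0   q1  q0 
   q1   q0  q1 
(> = start, * = accepting)

start=q0 accept=q0 q0-a->q1 q0-b->q0 q1-a->q0 q1-b->q1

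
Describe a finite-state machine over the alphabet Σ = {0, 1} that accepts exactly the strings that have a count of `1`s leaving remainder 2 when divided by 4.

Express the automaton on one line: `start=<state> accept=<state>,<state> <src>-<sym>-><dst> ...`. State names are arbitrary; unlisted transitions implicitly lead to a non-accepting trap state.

The only thing that matters is how many `1`s have appeared, reduced mod 4. Use one state per residue: q0 for 0, …, q3 for 3. Reading `1` moves to the next residue; anything else stays put. q2 is accepting.
With 4 states:
        0   1  
>  q0   q0  q1 
   q1   q1  q2 
 * q2   q2  q3 
   q3   q3  q0 
(> = start, * = accepting)

start=q0 accept=q2 q0-0->q0 q0-1->q1 q1-0->q1 q1-1->q2 q2-0->q2 q2-1->q3 q3-0->q3 q3-1->q0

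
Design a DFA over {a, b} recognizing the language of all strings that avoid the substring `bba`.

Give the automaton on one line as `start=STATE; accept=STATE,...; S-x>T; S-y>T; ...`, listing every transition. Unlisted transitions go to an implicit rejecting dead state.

start=S0; accept=S0,S1,S2; S0-a>S0; S0-b>S1; S1-a>S0; S1-b>S2; S2-a>S3; S2-b>S2; S3-a>S3; S3-b>S3

Track partial matches of the forbidden pattern `bba`. State S3 is a dead state reached once `bba` has occurred; every other state accepts. S0 means no part of `bba` is currently matched.
With 4 states:
        a   b  
>* S0   S0  S1 
 * S1   S0  S2 
 * S2   S3  S2 
   S3   S3  S3 
(> = start, * = accepting)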